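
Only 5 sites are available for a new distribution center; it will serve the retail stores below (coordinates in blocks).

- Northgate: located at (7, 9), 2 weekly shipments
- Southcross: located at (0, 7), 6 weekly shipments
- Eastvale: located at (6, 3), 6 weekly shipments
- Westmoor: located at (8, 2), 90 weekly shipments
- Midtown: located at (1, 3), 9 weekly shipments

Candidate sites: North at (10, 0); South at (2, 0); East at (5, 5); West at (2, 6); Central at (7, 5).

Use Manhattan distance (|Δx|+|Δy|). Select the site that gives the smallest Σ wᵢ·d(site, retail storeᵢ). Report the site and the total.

Central, total 512 blocks

Total weighted distance at each candidate:
  North (10, 0): total = 636
  South (2, 0): total = 880
  East (5, 5): total = 666
  West (2, 6): total = 1012
  Central (7, 5): total = 512
Minimum is at Central with total 512 blocks.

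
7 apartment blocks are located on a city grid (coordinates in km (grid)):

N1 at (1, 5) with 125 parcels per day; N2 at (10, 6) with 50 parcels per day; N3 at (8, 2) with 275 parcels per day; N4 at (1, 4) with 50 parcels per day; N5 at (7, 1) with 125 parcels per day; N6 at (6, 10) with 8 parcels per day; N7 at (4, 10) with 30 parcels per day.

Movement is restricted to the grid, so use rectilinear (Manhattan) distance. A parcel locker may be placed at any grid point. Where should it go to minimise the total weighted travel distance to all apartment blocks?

(7, 2)

Manhattan distance separates: Σwᵢ(|x−xᵢ|+|y−yᵢ|) = Σwᵢ|x−xᵢ| + Σwᵢ|y−yᵢ|, so x and y are optimised independently as 1-D weighted medians.
Total weight W = 663; half = 331.5.
x-coordinate, sorted with cumulative weight:
  x=1 (N1, w=125) cum 125
  x=1 (N4, w=50) cum 175
  x=4 (N7, w=30) cum 205
  x=6 (N6, w=8) cum 213
  x=7 (N5, w=125) cum 338  ← median
  x=8 (N3, w=275) cum 613
  x=10 (N2, w=50) cum 663
⇒ x* = 7
y-coordinate, sorted with cumulative weight:
  y=1 (N5, w=125) cum 125
  y=2 (N3, w=275) cum 400  ← median
  y=4 (N4, w=50) cum 450
  y=5 (N1, w=125) cum 575
  y=6 (N2, w=50) cum 625
  y=10 (N6, w=8) cum 633
  y=10 (N7, w=30) cum 663
⇒ y* = 2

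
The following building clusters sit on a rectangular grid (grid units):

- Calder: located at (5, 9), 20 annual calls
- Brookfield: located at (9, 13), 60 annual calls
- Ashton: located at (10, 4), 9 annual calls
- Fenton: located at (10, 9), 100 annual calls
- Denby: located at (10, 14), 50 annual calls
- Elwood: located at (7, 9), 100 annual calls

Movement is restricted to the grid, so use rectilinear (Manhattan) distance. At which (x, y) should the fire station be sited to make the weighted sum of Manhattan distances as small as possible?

Manhattan distance separates: Σwᵢ(|x−xᵢ|+|y−yᵢ|) = Σwᵢ|x−xᵢ| + Σwᵢ|y−yᵢ|, so x and y are optimised independently as 1-D weighted medians.
Total weight W = 339; half = 169.5.
x-coordinate, sorted with cumulative weight:
  x=5 (Calder, w=20) cum 20
  x=7 (Elwood, w=100) cum 120
  x=9 (Brookfield, w=60) cum 180  ← median
  x=10 (Ashton, w=9) cum 189
  x=10 (Fenton, w=100) cum 289
  x=10 (Denby, w=50) cum 339
⇒ x* = 9
y-coordinate, sorted with cumulative weight:
  y=4 (Ashton, w=9) cum 9
  y=9 (Calder, w=20) cum 29
  y=9 (Fenton, w=100) cum 129
  y=9 (Elwood, w=100) cum 229  ← median
  y=13 (Brookfield, w=60) cum 289
  y=14 (Denby, w=50) cum 339
⇒ y* = 9

(9, 9)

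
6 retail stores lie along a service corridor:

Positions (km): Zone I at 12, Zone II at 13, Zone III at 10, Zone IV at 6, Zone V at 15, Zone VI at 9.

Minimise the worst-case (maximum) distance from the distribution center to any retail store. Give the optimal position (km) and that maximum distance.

The 1-center on a line is the midpoint of the two extreme points: leftmost at 6, rightmost at 15.
Optimal location = (6 + 15)/2 = 10.5; maximum distance = (15 − 6)/2 = 4.5.

location 10.5, max distance 4.5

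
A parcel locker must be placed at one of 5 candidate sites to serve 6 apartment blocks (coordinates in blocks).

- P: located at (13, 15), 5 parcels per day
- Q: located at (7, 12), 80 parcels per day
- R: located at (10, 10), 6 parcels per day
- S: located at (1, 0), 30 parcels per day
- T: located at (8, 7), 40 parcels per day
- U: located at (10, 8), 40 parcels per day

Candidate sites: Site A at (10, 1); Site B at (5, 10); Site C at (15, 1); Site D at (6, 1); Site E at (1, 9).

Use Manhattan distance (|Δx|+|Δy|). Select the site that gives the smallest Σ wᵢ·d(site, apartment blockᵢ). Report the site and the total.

Site B, total 1355 blocks

Total weighted distance at each candidate:
  Site A (10, 1): total = 2159
  Site B (5, 10): total = 1355
  Site C (15, 1): total = 3134
  Site D (6, 1): total = 2083
  Site E (1, 9): total = 1900
Minimum is at Site B with total 1355 blocks.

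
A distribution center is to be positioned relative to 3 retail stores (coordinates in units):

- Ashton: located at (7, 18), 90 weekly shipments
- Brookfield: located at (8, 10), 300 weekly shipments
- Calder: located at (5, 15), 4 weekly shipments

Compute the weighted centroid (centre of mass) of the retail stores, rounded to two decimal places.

The minimiser of Σwᵢ‖p−pᵢ‖² is the weighted centroid p* = (Σwᵢpᵢ)/(Σwᵢ).
Σwᵢ = 394.
Σwᵢxᵢ = 90·7 + 300·8 + 4·5 = 3050.
Σwᵢyᵢ = 90·18 + 300·10 + 4·15 = 4680.
x* = 3050/394 = 7.74, y* = 4680/394 = 11.88.

(7.74, 11.88)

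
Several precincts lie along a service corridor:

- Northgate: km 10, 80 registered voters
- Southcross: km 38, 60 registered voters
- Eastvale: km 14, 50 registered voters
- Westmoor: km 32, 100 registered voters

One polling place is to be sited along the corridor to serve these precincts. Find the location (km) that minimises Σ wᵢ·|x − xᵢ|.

x = 32

For a sum of weighted absolute distances on a line, the optimum is the weighted median (not the mean). Total weight W = 290; half-weight = 145.
Sort by position and accumulate weight:
  km 10 (Northgate, w=80) → cum 80
  km 14 (Eastvale, w=50) → cum 130
  km 32 (Westmoor, w=100) → cum 230  ≥ 145 → median here
  km 38 (Southcross, w=60) → cum 290
Optimal location: km 32.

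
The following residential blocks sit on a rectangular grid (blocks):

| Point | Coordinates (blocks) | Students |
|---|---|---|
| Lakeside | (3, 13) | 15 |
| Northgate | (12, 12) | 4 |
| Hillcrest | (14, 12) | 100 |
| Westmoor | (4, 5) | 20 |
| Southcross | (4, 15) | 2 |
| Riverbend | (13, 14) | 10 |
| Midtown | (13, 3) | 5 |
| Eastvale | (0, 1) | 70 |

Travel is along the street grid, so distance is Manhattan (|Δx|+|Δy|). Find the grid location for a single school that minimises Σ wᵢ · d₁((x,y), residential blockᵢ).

Manhattan distance separates: Σwᵢ(|x−xᵢ|+|y−yᵢ|) = Σwᵢ|x−xᵢ| + Σwᵢ|y−yᵢ|, so x and y are optimised independently as 1-D weighted medians.
Total weight W = 226; half = 113.
x-coordinate, sorted with cumulative weight:
  x=0 (Eastvale, w=70) cum 70
  x=3 (Lakeside, w=15) cum 85
  x=4 (Westmoor, w=20) cum 105
  x=4 (Southcross, w=2) cum 107
  x=12 (Northgate, w=4) cum 111
  x=13 (Riverbend, w=10) cum 121  ← median
  x=13 (Midtown, w=5) cum 126
  x=14 (Hillcrest, w=100) cum 226
⇒ x* = 13
y-coordinate, sorted with cumulative weight:
  y=1 (Eastvale, w=70) cum 70
  y=3 (Midtown, w=5) cum 75
  y=5 (Westmoor, w=20) cum 95
  y=12 (Northgate, w=4) cum 99
  y=12 (Hillcrest, w=100) cum 199  ← median
  y=13 (Lakeside, w=15) cum 214
  y=14 (Riverbend, w=10) cum 224
  y=15 (Southcross, w=2) cum 226
⇒ y* = 12

(13, 12)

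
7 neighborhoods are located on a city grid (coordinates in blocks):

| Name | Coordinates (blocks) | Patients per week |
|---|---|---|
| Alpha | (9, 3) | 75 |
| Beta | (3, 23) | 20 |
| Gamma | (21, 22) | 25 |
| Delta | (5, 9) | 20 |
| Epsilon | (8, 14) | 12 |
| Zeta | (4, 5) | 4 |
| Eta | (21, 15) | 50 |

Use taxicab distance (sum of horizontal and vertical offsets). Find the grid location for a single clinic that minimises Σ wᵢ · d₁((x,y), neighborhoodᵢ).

(9, 14)

Manhattan distance separates: Σwᵢ(|x−xᵢ|+|y−yᵢ|) = Σwᵢ|x−xᵢ| + Σwᵢ|y−yᵢ|, so x and y are optimised independently as 1-D weighted medians.
Total weight W = 206; half = 103.
x-coordinate, sorted with cumulative weight:
  x=3 (Beta, w=20) cum 20
  x=4 (Zeta, w=4) cum 24
  x=5 (Delta, w=20) cum 44
  x=8 (Epsilon, w=12) cum 56
  x=9 (Alpha, w=75) cum 131  ← median
  x=21 (Gamma, w=25) cum 156
  x=21 (Eta, w=50) cum 206
⇒ x* = 9
y-coordinate, sorted with cumulative weight:
  y=3 (Alpha, w=75) cum 75
  y=5 (Zeta, w=4) cum 79
  y=9 (Delta, w=20) cum 99
  y=14 (Epsilon, w=12) cum 111  ← median
  y=15 (Eta, w=50) cum 161
  y=22 (Gamma, w=25) cum 186
  y=23 (Beta, w=20) cum 206
⇒ y* = 14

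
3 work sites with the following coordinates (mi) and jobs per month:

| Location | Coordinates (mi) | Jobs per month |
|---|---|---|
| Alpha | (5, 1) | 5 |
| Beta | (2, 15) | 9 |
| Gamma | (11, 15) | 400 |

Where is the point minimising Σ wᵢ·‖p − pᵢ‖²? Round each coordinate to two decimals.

The minimiser of Σwᵢ‖p−pᵢ‖² is the weighted centroid p* = (Σwᵢpᵢ)/(Σwᵢ).
Σwᵢ = 414.
Σwᵢxᵢ = 5·5 + 9·2 + 400·11 = 4443.
Σwᵢyᵢ = 5·1 + 9·15 + 400·15 = 6140.
x* = 4443/414 = 10.73, y* = 6140/414 = 14.83.

(10.73, 14.83)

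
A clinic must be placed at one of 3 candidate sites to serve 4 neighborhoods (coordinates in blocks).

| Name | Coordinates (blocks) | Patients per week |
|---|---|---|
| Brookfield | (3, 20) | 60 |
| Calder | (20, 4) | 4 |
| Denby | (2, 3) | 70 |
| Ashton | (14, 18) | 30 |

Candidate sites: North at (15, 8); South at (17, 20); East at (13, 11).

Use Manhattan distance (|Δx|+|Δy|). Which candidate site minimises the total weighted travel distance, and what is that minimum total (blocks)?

Total weighted distance at each candidate:
  North (15, 8): total = 3066
  South (17, 20): total = 3306
  East (13, 11): total = 2766
Minimum is at East with total 2766 blocks.

East, total 2766 blocks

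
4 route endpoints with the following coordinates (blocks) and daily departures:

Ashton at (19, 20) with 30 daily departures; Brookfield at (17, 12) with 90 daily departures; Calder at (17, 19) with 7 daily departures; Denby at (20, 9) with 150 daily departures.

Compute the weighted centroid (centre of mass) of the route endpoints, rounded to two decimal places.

(18.84, 11.42)

The minimiser of Σwᵢ‖p−pᵢ‖² is the weighted centroid p* = (Σwᵢpᵢ)/(Σwᵢ).
Σwᵢ = 277.
Σwᵢxᵢ = 30·19 + 90·17 + 7·17 + 150·20 = 5219.
Σwᵢyᵢ = 30·20 + 90·12 + 7·19 + 150·9 = 3163.
x* = 5219/277 = 18.84, y* = 3163/277 = 11.42.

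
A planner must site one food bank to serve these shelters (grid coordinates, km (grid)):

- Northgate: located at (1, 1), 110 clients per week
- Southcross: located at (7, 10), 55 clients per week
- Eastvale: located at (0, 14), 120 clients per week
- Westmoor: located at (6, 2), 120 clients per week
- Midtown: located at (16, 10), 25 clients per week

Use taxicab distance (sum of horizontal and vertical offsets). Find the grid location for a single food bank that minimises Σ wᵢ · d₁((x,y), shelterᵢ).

(1, 2)

Manhattan distance separates: Σwᵢ(|x−xᵢ|+|y−yᵢ|) = Σwᵢ|x−xᵢ| + Σwᵢ|y−yᵢ|, so x and y are optimised independently as 1-D weighted medians.
Total weight W = 430; half = 215.
x-coordinate, sorted with cumulative weight:
  x=0 (Eastvale, w=120) cum 120
  x=1 (Northgate, w=110) cum 230  ← median
  x=6 (Westmoor, w=120) cum 350
  x=7 (Southcross, w=55) cum 405
  x=16 (Midtown, w=25) cum 430
⇒ x* = 1
y-coordinate, sorted with cumulative weight:
  y=1 (Northgate, w=110) cum 110
  y=2 (Westmoor, w=120) cum 230  ← median
  y=10 (Southcross, w=55) cum 285
  y=10 (Midtown, w=25) cum 310
  y=14 (Eastvale, w=120) cum 430
⇒ y* = 2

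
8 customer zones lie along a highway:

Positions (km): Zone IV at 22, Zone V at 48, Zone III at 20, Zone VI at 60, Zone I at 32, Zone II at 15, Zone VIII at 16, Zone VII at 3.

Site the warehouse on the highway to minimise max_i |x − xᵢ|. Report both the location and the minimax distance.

location 31.5, max distance 28.5

The 1-center on a line is the midpoint of the two extreme points: leftmost at 3, rightmost at 60.
Optimal location = (3 + 60)/2 = 31.5; maximum distance = (60 − 3)/2 = 28.5.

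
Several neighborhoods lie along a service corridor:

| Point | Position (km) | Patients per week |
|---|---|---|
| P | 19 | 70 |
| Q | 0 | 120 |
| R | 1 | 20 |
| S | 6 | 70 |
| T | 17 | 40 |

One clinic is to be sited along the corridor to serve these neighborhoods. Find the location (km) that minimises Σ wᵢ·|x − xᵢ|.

x = 6

For a sum of weighted absolute distances on a line, the optimum is the weighted median (not the mean). Total weight W = 320; half-weight = 160.
Sort by position and accumulate weight:
  km 0 (Q, w=120) → cum 120
  km 1 (R, w=20) → cum 140
  km 6 (S, w=70) → cum 210  ≥ 160 → median here
  km 17 (T, w=40) → cum 250
  km 19 (P, w=70) → cum 320
Optimal location: km 6.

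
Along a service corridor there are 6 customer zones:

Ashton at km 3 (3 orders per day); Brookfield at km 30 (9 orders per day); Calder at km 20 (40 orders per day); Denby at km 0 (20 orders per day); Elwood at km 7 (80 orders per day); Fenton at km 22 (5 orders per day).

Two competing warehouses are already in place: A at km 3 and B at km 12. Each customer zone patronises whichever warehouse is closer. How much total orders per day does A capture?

The indifferent point is the midpoint (3+12)/2 = 7.5; customer zones left of it (closer to A at 3) go to A, those right go to B.
  Denby at 0 (w=20) → A
  Ashton at 3 (w=3) → A
  Elwood at 7 (w=80) → A
  Calder at 20 (w=40) → B
  Fenton at 22 (w=5) → B
  Brookfield at 30 (w=9) → B
A captures 103; B captures 54.

103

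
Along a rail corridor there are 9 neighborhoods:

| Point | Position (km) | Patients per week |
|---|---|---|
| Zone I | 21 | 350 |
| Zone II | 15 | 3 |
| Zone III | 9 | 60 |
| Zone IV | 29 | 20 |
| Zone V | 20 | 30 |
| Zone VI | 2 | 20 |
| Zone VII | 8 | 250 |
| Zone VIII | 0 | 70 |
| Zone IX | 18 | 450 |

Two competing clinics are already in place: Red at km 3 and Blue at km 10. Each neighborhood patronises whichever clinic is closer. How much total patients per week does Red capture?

90

The indifferent point is the midpoint (3+10)/2 = 6.5; neighborhoods left of it (closer to Red at 3) go to Red, those right go to Blue.
  Zone VIII at 0 (w=70) → Red
  Zone VI at 2 (w=20) → Red
  Zone VII at 8 (w=250) → Blue
  Zone III at 9 (w=60) → Blue
  Zone II at 15 (w=3) → Blue
  Zone IX at 18 (w=450) → Blue
  Zone V at 20 (w=30) → Blue
  Zone I at 21 (w=350) → Blue
  Zone IV at 29 (w=20) → Blue
Red captures 90; Blue captures 1163.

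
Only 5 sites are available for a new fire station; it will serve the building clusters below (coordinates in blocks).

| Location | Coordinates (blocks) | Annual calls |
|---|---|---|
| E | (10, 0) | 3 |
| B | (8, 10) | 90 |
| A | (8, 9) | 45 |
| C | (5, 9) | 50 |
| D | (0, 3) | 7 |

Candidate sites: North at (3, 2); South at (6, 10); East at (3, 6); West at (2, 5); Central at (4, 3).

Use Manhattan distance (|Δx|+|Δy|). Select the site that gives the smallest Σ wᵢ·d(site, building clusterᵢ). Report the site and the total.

South, total 548 blocks

Total weighted distance at each candidate:
  North (3, 2): total = 2215
  South (6, 10): total = 548
  East (3, 6): total = 1501
  West (2, 5): total = 1857
  Central (4, 3): total = 1845
Minimum is at South with total 548 blocks.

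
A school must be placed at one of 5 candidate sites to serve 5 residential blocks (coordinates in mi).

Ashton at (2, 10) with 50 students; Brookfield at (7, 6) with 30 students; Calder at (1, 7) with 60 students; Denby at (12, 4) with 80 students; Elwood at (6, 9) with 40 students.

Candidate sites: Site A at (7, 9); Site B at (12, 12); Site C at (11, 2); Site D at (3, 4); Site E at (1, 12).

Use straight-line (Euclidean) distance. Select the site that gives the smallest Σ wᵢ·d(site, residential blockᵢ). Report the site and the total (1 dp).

Site A, total 1330.1 mi

Total weighted distance at each candidate:
  Site A (7, 9): total = 1330.1
  Site B (12, 12): total = 2377.5
  Site C (11, 2): total = 1965.6
  Site D (3, 4): total = 1607.9
  Site E (1, 12): total = 1987.7
Minimum is at Site A with total 1330.1 mi.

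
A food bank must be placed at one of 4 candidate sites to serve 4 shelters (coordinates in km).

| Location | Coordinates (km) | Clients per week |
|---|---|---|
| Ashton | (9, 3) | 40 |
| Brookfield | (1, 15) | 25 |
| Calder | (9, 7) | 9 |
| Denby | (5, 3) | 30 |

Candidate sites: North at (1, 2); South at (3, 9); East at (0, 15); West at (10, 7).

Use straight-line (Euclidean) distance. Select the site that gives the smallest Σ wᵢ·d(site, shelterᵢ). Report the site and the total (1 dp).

West, total 667.1 km

Total weighted distance at each candidate:
  North (1, 2): total = 856.1
  South (3, 9): total = 744.2
  East (0, 15): total = 1123.4
  West (10, 7): total = 667.1
Minimum is at West with total 667.1 km.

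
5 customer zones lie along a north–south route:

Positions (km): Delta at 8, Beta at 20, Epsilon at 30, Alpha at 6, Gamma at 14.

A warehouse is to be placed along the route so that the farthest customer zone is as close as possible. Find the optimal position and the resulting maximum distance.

location 18, max distance 12

The 1-center on a line is the midpoint of the two extreme points: leftmost at 6, rightmost at 30.
Optimal location = (6 + 30)/2 = 18; maximum distance = (30 − 6)/2 = 12.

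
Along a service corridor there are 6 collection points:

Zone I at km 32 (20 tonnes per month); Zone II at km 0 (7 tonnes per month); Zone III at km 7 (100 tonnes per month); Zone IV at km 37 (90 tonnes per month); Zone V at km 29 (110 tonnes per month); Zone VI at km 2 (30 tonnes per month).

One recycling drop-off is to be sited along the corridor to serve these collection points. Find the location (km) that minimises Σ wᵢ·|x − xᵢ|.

For a sum of weighted absolute distances on a line, the optimum is the weighted median (not the mean). Total weight W = 357; half-weight = 178.5.
Sort by position and accumulate weight:
  km 0 (Zone II, w=7) → cum 7
  km 2 (Zone VI, w=30) → cum 37
  km 7 (Zone III, w=100) → cum 137
  km 29 (Zone V, w=110) → cum 247  ≥ 178.5 → median here
  km 32 (Zone I, w=20) → cum 267
  km 37 (Zone IV, w=90) → cum 357
Optimal location: km 29.

x = 29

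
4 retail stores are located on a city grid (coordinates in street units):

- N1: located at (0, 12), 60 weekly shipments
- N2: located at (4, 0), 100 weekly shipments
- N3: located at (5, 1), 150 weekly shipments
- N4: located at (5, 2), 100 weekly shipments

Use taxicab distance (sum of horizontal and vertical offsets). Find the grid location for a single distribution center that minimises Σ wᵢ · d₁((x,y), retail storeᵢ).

(5, 1)

Manhattan distance separates: Σwᵢ(|x−xᵢ|+|y−yᵢ|) = Σwᵢ|x−xᵢ| + Σwᵢ|y−yᵢ|, so x and y are optimised independently as 1-D weighted medians.
Total weight W = 410; half = 205.
x-coordinate, sorted with cumulative weight:
  x=0 (N1, w=60) cum 60
  x=4 (N2, w=100) cum 160
  x=5 (N3, w=150) cum 310  ← median
  x=5 (N4, w=100) cum 410
⇒ x* = 5
y-coordinate, sorted with cumulative weight:
  y=0 (N2, w=100) cum 100
  y=1 (N3, w=150) cum 250  ← median
  y=2 (N4, w=100) cum 350
  y=12 (N1, w=60) cum 410
⇒ y* = 1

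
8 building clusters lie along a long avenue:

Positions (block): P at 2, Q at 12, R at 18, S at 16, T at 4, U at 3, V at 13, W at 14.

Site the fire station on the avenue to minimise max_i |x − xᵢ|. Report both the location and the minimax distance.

location 10, max distance 8

The 1-center on a line is the midpoint of the two extreme points: leftmost at 2, rightmost at 18.
Optimal location = (2 + 18)/2 = 10; maximum distance = (18 − 2)/2 = 8.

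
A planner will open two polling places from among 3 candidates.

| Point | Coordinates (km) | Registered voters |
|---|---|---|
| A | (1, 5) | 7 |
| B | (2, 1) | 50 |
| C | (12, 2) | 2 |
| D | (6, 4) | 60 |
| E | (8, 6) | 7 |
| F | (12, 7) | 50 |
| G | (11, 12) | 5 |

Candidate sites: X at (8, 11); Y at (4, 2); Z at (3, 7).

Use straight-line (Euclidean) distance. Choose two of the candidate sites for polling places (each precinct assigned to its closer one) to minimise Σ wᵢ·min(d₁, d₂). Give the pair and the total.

Evaluate every pair (each demand assigned to the nearer of the two):
  {X, Y}: total = 660.9
  {Y, Z}: total = 850.2
  {X, Z}: total = 931.8
Best pair: {X, Y} with total 660.9.

{X, Y}, total 660.9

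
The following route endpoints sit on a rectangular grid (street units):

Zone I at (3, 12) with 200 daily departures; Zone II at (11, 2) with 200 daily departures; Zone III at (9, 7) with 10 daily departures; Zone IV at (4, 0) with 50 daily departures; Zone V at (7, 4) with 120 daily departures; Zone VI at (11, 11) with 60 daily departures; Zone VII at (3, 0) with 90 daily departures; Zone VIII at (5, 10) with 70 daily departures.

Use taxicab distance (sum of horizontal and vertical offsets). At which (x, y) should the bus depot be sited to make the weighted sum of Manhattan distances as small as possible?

(5, 4)

Manhattan distance separates: Σwᵢ(|x−xᵢ|+|y−yᵢ|) = Σwᵢ|x−xᵢ| + Σwᵢ|y−yᵢ|, so x and y are optimised independently as 1-D weighted medians.
Total weight W = 800; half = 400.
x-coordinate, sorted with cumulative weight:
  x=3 (Zone I, w=200) cum 200
  x=3 (Zone VII, w=90) cum 290
  x=4 (Zone IV, w=50) cum 340
  x=5 (Zone VIII, w=70) cum 410  ← median
  x=7 (Zone V, w=120) cum 530
  x=9 (Zone III, w=10) cum 540
  x=11 (Zone II, w=200) cum 740
  x=11 (Zone VI, w=60) cum 800
⇒ x* = 5
y-coordinate, sorted with cumulative weight:
  y=0 (Zone IV, w=50) cum 50
  y=0 (Zone VII, w=90) cum 140
  y=2 (Zone II, w=200) cum 340
  y=4 (Zone V, w=120) cum 460  ← median
  y=7 (Zone III, w=10) cum 470
  y=10 (Zone VIII, w=70) cum 540
  y=11 (Zone VI, w=60) cum 600
  y=12 (Zone I, w=200) cum 800
⇒ y* = 4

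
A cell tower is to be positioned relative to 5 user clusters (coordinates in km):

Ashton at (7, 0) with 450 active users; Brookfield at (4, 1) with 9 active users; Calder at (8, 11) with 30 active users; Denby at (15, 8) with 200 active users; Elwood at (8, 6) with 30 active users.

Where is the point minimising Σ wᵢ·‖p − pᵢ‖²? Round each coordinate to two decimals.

(9.27, 2.95)

The minimiser of Σwᵢ‖p−pᵢ‖² is the weighted centroid p* = (Σwᵢpᵢ)/(Σwᵢ).
Σwᵢ = 719.
Σwᵢxᵢ = 450·7 + 9·4 + 30·8 + 200·15 + 30·8 = 6666.
Σwᵢyᵢ = 450·0 + 9·1 + 30·11 + 200·8 + 30·6 = 2119.
x* = 6666/719 = 9.27, y* = 2119/719 = 2.95.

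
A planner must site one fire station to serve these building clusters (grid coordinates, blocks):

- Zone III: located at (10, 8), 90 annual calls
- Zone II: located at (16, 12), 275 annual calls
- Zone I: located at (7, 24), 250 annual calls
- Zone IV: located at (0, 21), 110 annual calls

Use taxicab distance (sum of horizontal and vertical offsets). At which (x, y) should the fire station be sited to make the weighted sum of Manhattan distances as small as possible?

(10, 12)

Manhattan distance separates: Σwᵢ(|x−xᵢ|+|y−yᵢ|) = Σwᵢ|x−xᵢ| + Σwᵢ|y−yᵢ|, so x and y are optimised independently as 1-D weighted medians.
Total weight W = 725; half = 362.5.
x-coordinate, sorted with cumulative weight:
  x=0 (Zone IV, w=110) cum 110
  x=7 (Zone I, w=250) cum 360
  x=10 (Zone III, w=90) cum 450  ← median
  x=16 (Zone II, w=275) cum 725
⇒ x* = 10
y-coordinate, sorted with cumulative weight:
  y=8 (Zone III, w=90) cum 90
  y=12 (Zone II, w=275) cum 365  ← median
  y=21 (Zone IV, w=110) cum 475
  y=24 (Zone I, w=250) cum 725
⇒ y* = 12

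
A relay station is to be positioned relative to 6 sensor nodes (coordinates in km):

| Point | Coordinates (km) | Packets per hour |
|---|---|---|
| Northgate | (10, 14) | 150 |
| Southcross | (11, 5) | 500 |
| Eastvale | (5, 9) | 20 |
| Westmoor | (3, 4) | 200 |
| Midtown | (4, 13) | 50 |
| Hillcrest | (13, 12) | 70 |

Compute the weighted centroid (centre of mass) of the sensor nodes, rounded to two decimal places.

(8.90, 7.14)

The minimiser of Σwᵢ‖p−pᵢ‖² is the weighted centroid p* = (Σwᵢpᵢ)/(Σwᵢ).
Σwᵢ = 990.
Σwᵢxᵢ = 150·10 + 500·11 + 20·5 + 200·3 + 50·4 + 70·13 = 8810.
Σwᵢyᵢ = 150·14 + 500·5 + 20·9 + 200·4 + 50·13 + 70·12 = 7070.
x* = 8810/990 = 8.90, y* = 7070/990 = 7.14.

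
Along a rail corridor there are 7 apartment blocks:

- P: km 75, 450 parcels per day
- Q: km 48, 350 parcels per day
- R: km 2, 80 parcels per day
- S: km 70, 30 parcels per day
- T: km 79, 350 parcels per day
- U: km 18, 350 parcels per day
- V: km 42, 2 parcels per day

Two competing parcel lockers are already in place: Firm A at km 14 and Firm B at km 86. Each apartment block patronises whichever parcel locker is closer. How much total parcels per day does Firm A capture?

The indifferent point is the midpoint (14+86)/2 = 50; apartment blocks left of it (closer to Firm A at 14) go to Firm A, those right go to Firm B.
  R at 2 (w=80) → Firm A
  U at 18 (w=350) → Firm A
  V at 42 (w=2) → Firm A
  Q at 48 (w=350) → Firm A
  S at 70 (w=30) → Firm B
  P at 75 (w=450) → Firm B
  T at 79 (w=350) → Firm B
Firm A captures 782; Firm B captures 830.

782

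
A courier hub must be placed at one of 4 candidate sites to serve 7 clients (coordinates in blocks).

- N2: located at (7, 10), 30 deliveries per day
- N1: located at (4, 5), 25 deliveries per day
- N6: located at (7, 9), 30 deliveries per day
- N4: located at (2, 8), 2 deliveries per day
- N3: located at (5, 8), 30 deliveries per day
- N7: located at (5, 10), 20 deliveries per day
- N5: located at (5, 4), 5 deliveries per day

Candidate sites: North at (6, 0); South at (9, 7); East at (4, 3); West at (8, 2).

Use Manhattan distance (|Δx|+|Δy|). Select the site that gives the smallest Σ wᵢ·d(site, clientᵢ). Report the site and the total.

Total weighted distance at each candidate:
  North (6, 0): total = 1344
  South (9, 7): total = 786
  East (4, 3): total = 984
  West (8, 2): total = 1224
Minimum is at South with total 786 blocks.

South, total 786 blocks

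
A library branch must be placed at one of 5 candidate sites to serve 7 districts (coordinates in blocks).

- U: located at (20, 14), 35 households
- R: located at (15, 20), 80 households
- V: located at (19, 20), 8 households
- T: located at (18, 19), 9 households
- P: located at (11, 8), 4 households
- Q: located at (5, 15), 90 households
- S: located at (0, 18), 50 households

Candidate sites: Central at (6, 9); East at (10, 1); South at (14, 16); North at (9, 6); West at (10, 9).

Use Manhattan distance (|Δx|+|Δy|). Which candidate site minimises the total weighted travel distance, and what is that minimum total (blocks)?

Total weighted distance at each candidate:
  Central (6, 9): total = 4059
  East (10, 1): total = 6275
  South (14, 16): total = 2559
  North (9, 6): total = 4891
  West (10, 9): total = 4075
Minimum is at South with total 2559 blocks.

South, total 2559 blocks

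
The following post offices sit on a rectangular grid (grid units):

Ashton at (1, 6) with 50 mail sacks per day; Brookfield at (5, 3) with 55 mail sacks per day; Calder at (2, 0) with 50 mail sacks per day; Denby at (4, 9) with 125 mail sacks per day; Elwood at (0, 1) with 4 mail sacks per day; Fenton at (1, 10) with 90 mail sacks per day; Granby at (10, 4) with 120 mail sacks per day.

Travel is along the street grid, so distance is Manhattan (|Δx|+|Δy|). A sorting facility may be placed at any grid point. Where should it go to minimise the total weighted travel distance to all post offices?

Manhattan distance separates: Σwᵢ(|x−xᵢ|+|y−yᵢ|) = Σwᵢ|x−xᵢ| + Σwᵢ|y−yᵢ|, so x and y are optimised independently as 1-D weighted medians.
Total weight W = 494; half = 247.
x-coordinate, sorted with cumulative weight:
  x=0 (Elwood, w=4) cum 4
  x=1 (Ashton, w=50) cum 54
  x=1 (Fenton, w=90) cum 144
  x=2 (Calder, w=50) cum 194
  x=4 (Denby, w=125) cum 319  ← median
  x=5 (Brookfield, w=55) cum 374
  x=10 (Granby, w=120) cum 494
⇒ x* = 4
y-coordinate, sorted with cumulative weight:
  y=0 (Calder, w=50) cum 50
  y=1 (Elwood, w=4) cum 54
  y=3 (Brookfield, w=55) cum 109
  y=4 (Granby, w=120) cum 229
  y=6 (Ashton, w=50) cum 279  ← median
  y=9 (Denby, w=125) cum 404
  y=10 (Fenton, w=90) cum 494
⇒ y* = 6

(4, 6)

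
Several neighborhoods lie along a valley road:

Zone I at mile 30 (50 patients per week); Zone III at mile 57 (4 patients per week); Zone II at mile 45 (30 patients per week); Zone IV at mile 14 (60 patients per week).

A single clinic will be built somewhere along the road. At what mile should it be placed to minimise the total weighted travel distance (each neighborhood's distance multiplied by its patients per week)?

x = 30

For a sum of weighted absolute distances on a line, the optimum is the weighted median (not the mean). Total weight W = 144; half-weight = 72.
Sort by position and accumulate weight:
  mile 14 (Zone IV, w=60) → cum 60
  mile 30 (Zone I, w=50) → cum 110  ≥ 72 → median here
  mile 45 (Zone II, w=30) → cum 140
  mile 57 (Zone III, w=4) → cum 144
Optimal location: mile 30.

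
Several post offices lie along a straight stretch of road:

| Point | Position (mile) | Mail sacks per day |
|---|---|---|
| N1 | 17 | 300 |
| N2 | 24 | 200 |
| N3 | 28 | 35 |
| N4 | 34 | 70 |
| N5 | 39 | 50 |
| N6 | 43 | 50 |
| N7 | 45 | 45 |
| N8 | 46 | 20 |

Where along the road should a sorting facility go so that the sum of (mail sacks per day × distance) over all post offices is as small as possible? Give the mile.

x = 24

For a sum of weighted absolute distances on a line, the optimum is the weighted median (not the mean). Total weight W = 770; half-weight = 385.
Sort by position and accumulate weight:
  mile 17 (N1, w=300) → cum 300
  mile 24 (N2, w=200) → cum 500  ≥ 385 → median here
  mile 28 (N3, w=35) → cum 535
  mile 34 (N4, w=70) → cum 605
  mile 39 (N5, w=50) → cum 655
  mile 43 (N6, w=50) → cum 705
  mile 45 (N7, w=45) → cum 750
  mile 46 (N8, w=20) → cum 770
Optimal location: mile 24.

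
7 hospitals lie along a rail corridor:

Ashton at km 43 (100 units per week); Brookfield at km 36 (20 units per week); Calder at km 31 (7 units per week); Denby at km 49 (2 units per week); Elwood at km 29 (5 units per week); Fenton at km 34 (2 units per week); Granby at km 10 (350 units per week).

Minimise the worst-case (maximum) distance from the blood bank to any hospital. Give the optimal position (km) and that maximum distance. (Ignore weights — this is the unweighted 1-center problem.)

location 29.5, max distance 19.5

The 1-center on a line is the midpoint of the two extreme points: leftmost at 10, rightmost at 49.
Optimal location = (10 + 49)/2 = 29.5; maximum distance = (49 − 10)/2 = 19.5.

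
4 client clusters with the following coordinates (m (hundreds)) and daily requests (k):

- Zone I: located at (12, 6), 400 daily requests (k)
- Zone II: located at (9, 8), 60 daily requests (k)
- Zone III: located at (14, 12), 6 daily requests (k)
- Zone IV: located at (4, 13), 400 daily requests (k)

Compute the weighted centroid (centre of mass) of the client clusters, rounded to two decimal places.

The minimiser of Σwᵢ‖p−pᵢ‖² is the weighted centroid p* = (Σwᵢpᵢ)/(Σwᵢ).
Σwᵢ = 866.
Σwᵢxᵢ = 400·12 + 60·9 + 6·14 + 400·4 = 7024.
Σwᵢyᵢ = 400·6 + 60·8 + 6·12 + 400·13 = 8152.
x* = 7024/866 = 8.11, y* = 8152/866 = 9.41.

(8.11, 9.41)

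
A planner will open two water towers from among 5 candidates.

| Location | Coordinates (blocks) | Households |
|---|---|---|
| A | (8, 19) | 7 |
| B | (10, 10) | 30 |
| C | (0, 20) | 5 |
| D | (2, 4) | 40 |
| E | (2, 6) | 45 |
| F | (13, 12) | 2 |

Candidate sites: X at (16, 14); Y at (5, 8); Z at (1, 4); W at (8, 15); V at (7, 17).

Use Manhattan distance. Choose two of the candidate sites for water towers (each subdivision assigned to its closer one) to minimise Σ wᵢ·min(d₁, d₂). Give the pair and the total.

Evaluate every pair (each demand assigned to the nearer of the two):
  {Z, W}: total = 494
  {Z, V}: total = 568
  {Y, Z}: total = 592
  {X, Z}: total = 661
  {Y, V}: total = 808
  {Y, W}: total = 824
  {X, Y}: total = 901
  {W, V}: total = 1652
  {X, W}: total = 1668
  {X, V}: total = 1821
Best pair: {Z, W} with total 494.

{Z, W}, total 494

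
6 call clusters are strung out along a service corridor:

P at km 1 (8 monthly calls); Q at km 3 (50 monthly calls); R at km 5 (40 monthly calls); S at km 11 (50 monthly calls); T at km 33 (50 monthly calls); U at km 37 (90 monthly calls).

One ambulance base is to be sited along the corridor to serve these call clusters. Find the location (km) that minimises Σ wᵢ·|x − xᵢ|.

For a sum of weighted absolute distances on a line, the optimum is the weighted median (not the mean). Total weight W = 288; half-weight = 144.
Sort by position and accumulate weight:
  km 1 (P, w=8) → cum 8
  km 3 (Q, w=50) → cum 58
  km 5 (R, w=40) → cum 98
  km 11 (S, w=50) → cum 148  ≥ 144 → median here
  km 33 (T, w=50) → cum 198
  km 37 (U, w=90) → cum 288
Optimal location: km 11.

x = 11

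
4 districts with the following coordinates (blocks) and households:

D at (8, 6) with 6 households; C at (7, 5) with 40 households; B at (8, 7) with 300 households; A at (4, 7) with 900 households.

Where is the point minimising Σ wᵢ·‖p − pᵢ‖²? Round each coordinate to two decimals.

The minimiser of Σwᵢ‖p−pᵢ‖² is the weighted centroid p* = (Σwᵢpᵢ)/(Σwᵢ).
Σwᵢ = 1246.
Σwᵢxᵢ = 6·8 + 40·7 + 300·8 + 900·4 = 6328.
Σwᵢyᵢ = 6·6 + 40·5 + 300·7 + 900·7 = 8636.
x* = 6328/1246 = 5.08, y* = 8636/1246 = 6.93.

(5.08, 6.93)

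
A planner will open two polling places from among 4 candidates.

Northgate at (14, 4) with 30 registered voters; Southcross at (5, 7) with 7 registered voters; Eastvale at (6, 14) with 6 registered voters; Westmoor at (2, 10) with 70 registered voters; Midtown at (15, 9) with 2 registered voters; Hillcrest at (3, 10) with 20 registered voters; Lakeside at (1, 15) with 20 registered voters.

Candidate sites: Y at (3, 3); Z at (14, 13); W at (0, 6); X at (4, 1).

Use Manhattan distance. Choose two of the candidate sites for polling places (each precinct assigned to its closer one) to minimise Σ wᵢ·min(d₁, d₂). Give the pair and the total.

{Z, W}, total 1136

Evaluate every pair (each demand assigned to the nearer of the two):
  {Z, W}: total = 1136
  {Y, W}: total = 1282
  {W, X}: total = 1312
  {Y, Z}: total = 1356
  {Y, X}: total = 1502
  {Z, X}: total = 1653
Best pair: {Z, W} with total 1136.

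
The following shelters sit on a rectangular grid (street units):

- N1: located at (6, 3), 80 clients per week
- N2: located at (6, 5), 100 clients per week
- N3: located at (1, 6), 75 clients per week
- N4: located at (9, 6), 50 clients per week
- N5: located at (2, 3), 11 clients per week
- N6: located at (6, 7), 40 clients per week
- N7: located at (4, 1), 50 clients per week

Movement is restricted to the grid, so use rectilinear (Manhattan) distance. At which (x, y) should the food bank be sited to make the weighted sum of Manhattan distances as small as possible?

Manhattan distance separates: Σwᵢ(|x−xᵢ|+|y−yᵢ|) = Σwᵢ|x−xᵢ| + Σwᵢ|y−yᵢ|, so x and y are optimised independently as 1-D weighted medians.
Total weight W = 406; half = 203.
x-coordinate, sorted with cumulative weight:
  x=1 (N3, w=75) cum 75
  x=2 (N5, w=11) cum 86
  x=4 (N7, w=50) cum 136
  x=6 (N1, w=80) cum 216  ← median
  x=6 (N2, w=100) cum 316
  x=6 (N6, w=40) cum 356
  x=9 (N4, w=50) cum 406
⇒ x* = 6
y-coordinate, sorted with cumulative weight:
  y=1 (N7, w=50) cum 50
  y=3 (N1, w=80) cum 130
  y=3 (N5, w=11) cum 141
  y=5 (N2, w=100) cum 241  ← median
  y=6 (N3, w=75) cum 316
  y=6 (N4, w=50) cum 366
  y=7 (N6, w=40) cum 406
⇒ y* = 5

(6, 5)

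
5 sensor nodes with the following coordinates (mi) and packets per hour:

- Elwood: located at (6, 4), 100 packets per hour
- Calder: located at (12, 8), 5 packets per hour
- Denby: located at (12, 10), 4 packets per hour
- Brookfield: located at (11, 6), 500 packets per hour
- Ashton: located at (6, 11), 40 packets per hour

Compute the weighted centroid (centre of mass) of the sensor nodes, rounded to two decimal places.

The minimiser of Σwᵢ‖p−pᵢ‖² is the weighted centroid p* = (Σwᵢpᵢ)/(Σwᵢ).
Σwᵢ = 649.
Σwᵢxᵢ = 100·6 + 5·12 + 4·12 + 500·11 + 40·6 = 6448.
Σwᵢyᵢ = 100·4 + 5·8 + 4·10 + 500·6 + 40·11 = 3920.
x* = 6448/649 = 9.94, y* = 3920/649 = 6.04.

(9.94, 6.04)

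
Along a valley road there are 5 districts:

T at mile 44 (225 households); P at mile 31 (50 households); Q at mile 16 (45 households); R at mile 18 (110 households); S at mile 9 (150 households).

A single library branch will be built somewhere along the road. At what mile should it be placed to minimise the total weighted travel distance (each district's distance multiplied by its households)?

For a sum of weighted absolute distances on a line, the optimum is the weighted median (not the mean). Total weight W = 580; half-weight = 290.
Sort by position and accumulate weight:
  mile 9 (S, w=150) → cum 150
  mile 16 (Q, w=45) → cum 195
  mile 18 (R, w=110) → cum 305  ≥ 290 → median here
  mile 31 (P, w=50) → cum 355
  mile 44 (T, w=225) → cum 580
Optimal location: mile 18.

x = 18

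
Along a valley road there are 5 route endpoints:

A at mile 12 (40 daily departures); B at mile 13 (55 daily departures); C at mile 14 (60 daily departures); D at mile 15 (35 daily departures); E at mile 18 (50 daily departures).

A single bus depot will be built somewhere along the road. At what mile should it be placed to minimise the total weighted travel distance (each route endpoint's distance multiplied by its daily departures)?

x = 14

For a sum of weighted absolute distances on a line, the optimum is the weighted median (not the mean). Total weight W = 240; half-weight = 120.
Sort by position and accumulate weight:
  mile 12 (A, w=40) → cum 40
  mile 13 (B, w=55) → cum 95
  mile 14 (C, w=60) → cum 155  ≥ 120 → median here
  mile 15 (D, w=35) → cum 190
  mile 18 (E, w=50) → cum 240
Optimal location: mile 14.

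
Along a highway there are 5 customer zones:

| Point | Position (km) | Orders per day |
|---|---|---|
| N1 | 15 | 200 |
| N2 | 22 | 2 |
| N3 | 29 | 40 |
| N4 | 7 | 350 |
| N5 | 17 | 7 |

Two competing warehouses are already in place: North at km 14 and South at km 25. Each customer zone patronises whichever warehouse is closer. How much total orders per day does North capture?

557

The indifferent point is the midpoint (14+25)/2 = 19.5; customer zones left of it (closer to North at 14) go to North, those right go to South.
  N4 at 7 (w=350) → North
  N1 at 15 (w=200) → North
  N5 at 17 (w=7) → North
  N2 at 22 (w=2) → South
  N3 at 29 (w=40) → South
North captures 557; South captures 42.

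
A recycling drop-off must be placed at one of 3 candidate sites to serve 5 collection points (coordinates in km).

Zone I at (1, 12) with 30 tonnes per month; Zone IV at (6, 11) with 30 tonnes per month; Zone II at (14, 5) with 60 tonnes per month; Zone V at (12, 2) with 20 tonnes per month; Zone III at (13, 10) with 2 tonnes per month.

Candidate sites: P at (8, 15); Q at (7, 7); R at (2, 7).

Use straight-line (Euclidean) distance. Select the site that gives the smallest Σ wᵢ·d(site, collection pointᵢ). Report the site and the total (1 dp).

Total weighted distance at each candidate:
  P (8, 15): total = 1348.5
  Q (7, 7): total = 949.6
  R (2, 7): total = 1299.0
Minimum is at Q with total 949.6 km.

Q, total 949.6 km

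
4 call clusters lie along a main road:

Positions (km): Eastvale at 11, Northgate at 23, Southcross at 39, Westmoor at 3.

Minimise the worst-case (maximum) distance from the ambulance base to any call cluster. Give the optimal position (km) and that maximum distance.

The 1-center on a line is the midpoint of the two extreme points: leftmost at 3, rightmost at 39.
Optimal location = (3 + 39)/2 = 21; maximum distance = (39 − 3)/2 = 18.

location 21, max distance 18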